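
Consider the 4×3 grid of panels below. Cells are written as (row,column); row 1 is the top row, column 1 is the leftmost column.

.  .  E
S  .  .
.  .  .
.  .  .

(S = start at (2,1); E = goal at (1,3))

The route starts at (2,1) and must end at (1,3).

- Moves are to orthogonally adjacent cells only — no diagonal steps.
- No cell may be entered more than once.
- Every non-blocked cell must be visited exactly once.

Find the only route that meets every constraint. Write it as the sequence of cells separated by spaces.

(2,1) (1,1) (1,2) (2,2) (3,2) (3,1) (4,1) (4,2) (4,3) (3,3) (2,3) (1,3)

Need to visit all 12 open cells exactly once, starting at (2,1) and ending at (1,3).
Cell (1,1) has only two open neighbours ((2,1) and (1,2)), so the path must pass straight through it: one of those is the cell it's entered from and the other is where it exits.
Route from (2,1): up to (1,1), right to (1,2), 2× down (reaching (3,2)), left to (3,1), down to (4,1), 2× right (reaching (4,3)), 3× up (reaching (1,3)) — 11 moves in all.
Check: all 12 open cells covered.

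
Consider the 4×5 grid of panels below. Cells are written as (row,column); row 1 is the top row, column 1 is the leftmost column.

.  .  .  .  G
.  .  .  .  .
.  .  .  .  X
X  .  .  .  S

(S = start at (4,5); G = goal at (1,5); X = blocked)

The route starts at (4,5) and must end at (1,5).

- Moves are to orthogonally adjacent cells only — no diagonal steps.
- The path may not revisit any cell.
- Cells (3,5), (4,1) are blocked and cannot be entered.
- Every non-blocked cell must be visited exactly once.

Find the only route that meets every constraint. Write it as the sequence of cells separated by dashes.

(4,5) - (4,4) - (3,4) - (3,3) - (4,3) - (4,2) - (3,2) - (3,1) - (2,1) - (1,1) - (1,2) - (2,2) - (2,3) - (1,3) - (1,4) - (2,4) - (2,5) - (1,5)

Need to visit all 18 open cells exactly once, starting at (4,5) and ending at (1,5).
Cell (1,1) has only two open neighbours ((2,1) and (1,2)), so the path must pass straight through it: one of those is the cell it's entered from and the other is where it exits.
Route from (4,5): left to (4,4), up to (3,4), left to (3,3), down to (4,3), left to (4,2), up to (3,2), left to (3,1), 2× up (reaching (1,1)), right to (1,2), down to (2,2), right to (2,3), up to (1,3), right to (1,4), down to (2,4), right to (2,5), up to (1,5) — 17 moves in all.
Check: all 18 open cells covered.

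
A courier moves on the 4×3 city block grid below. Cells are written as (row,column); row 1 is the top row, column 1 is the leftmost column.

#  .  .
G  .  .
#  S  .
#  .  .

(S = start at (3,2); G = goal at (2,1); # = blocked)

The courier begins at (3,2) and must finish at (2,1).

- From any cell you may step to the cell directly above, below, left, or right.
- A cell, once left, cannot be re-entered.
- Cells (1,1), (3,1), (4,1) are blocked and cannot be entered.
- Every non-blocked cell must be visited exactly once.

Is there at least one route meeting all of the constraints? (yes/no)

yes

One route that works: (3,2) → (4,2) → (4,3) → (3,3) → (2,3) → (1,3) → (1,2) → (2,2) → (2,1).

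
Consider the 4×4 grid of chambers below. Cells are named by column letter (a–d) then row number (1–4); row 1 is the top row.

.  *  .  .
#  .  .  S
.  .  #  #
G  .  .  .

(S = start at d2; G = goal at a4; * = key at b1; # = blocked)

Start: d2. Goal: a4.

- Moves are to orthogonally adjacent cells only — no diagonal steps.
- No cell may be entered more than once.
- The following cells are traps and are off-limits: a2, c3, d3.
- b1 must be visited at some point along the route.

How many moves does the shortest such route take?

Any route passes through b1 somewhere between d2 and a4. Summing Manhattan distances along the two legs (d2 → b1 → a4) gives a lower bound of 3 + 4 = 7 moves.
A route of 7 moves achieves this: d2 → d1 → c1 → b1 → b2 → b3 → b4 → a4.
Since 7 matches the lower bound, it is optimal.

7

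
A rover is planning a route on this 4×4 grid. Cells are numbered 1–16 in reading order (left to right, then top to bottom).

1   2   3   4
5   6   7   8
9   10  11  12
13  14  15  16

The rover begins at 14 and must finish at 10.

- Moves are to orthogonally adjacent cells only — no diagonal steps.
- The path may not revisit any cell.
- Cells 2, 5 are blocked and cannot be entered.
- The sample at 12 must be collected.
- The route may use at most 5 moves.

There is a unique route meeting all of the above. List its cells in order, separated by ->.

Any route must reach 12 and still end at 10 within 5 moves, so the order of the required stops is forced.
Route from 14: right 2 to 16, up 1 to 12, left 2 to 10 — 5 moves in all.
Check: all required cells visited; 5 ≤ 5 moves.

14 -> 15 -> 16 -> 12 -> 11 -> 10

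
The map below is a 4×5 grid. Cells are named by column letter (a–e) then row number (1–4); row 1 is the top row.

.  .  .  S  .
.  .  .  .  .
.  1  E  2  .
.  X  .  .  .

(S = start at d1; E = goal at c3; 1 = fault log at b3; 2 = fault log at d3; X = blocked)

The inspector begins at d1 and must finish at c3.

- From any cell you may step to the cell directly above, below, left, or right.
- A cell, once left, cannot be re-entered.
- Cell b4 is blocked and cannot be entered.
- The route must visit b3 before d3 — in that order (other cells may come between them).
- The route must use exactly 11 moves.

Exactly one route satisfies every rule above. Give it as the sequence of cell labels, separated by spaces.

The waypoints must appear in the order b3, d3, with no cell reused.
Route from d1: left 3 to a1, down 2 to a3, right 1 to b3, up 1 to b2, right 2 to d2, down 1 to d3, left 1 to c3 — 11 moves in all.
Check: order respected (1 at step 6, 2 at step 10); 11 moves as required.

d1 c1 b1 a1 a2 a3 b3 b2 c2 d2 d3 c3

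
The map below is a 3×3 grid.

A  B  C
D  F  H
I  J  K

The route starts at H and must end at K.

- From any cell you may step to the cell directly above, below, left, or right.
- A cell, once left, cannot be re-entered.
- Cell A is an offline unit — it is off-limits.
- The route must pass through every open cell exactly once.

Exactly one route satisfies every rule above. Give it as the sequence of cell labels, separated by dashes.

Need to visit all 8 open cells exactly once, starting at H and ending at K.
Cell I has only two open neighbours (D and J), so the path must pass straight through it: one of those is the cell it's entered from and the other is where it exits.
Route from H: up to C, left to B, down to F, left to D, down to I, 2× right (reaching K) — 7 moves in all.
Check: all 8 open cells covered.

H - C - B - F - D - I - J - K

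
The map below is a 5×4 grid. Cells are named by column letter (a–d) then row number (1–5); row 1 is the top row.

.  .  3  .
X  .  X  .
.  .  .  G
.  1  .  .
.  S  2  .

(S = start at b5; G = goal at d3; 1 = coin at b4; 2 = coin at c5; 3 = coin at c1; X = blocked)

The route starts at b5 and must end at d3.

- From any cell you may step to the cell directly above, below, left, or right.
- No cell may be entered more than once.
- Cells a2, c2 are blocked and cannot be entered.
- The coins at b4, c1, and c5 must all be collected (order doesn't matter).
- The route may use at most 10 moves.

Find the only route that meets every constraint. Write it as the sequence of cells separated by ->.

The 10-move cap with required stops at b4, c1, c5 leaves no slack for detours.
Route from b5: right 1 to c5, up 1 to c4, left 1 to b4, up 3 to b1, right 2 to d1, down 2 to d3 — 10 moves in all.
Check: all required cells visited; 10 ≤ 10 moves.

b5 -> c5 -> c4 -> b4 -> b3 -> b2 -> b1 -> c1 -> d1 -> d2 -> d3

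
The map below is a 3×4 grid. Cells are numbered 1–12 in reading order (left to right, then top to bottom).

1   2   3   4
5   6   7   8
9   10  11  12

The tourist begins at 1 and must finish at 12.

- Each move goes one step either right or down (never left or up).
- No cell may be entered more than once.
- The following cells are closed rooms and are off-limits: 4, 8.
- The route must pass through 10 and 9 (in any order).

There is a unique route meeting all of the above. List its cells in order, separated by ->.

Moves only go right or down, so the column and row indices never decrease.
Route from 1: 2× down (reaching 9), 3× right (reaching 12) — 5 moves in all.
Check: all required cells visited.

1 -> 5 -> 9 -> 10 -> 11 -> 12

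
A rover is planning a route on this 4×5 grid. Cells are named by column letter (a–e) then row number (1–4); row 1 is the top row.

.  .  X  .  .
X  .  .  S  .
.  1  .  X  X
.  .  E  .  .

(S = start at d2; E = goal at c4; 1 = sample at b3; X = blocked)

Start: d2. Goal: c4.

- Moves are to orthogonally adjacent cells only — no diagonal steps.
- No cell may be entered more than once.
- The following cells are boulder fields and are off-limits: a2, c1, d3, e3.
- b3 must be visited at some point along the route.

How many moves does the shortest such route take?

5

Any route passes through b3 somewhere between d2 and c4. Summing Manhattan distances along the two legs (d2 → b3 → c4) gives a lower bound of 3 + 2 = 5 moves.
A route of 5 moves achieves this: d2 → c2 → c3 → b3 → b4 → c4.
Since 5 matches the lower bound, it is optimal.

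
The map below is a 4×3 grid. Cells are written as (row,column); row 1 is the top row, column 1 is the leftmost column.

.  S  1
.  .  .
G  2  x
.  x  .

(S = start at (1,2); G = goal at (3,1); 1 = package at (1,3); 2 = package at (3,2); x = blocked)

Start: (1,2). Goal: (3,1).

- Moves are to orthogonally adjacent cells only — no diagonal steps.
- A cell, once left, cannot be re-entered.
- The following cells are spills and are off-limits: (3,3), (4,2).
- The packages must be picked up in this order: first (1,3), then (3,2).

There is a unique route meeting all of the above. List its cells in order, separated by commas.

The waypoints must appear in the order (1,3), (3,2), with no cell reused.
Route from (1,2): right to (1,3), down to (2,3), left to (2,2), down to (3,2), left to (3,1) — 5 moves in all.
Check: order respected (1 at step 1, 2 at step 4).

(1,2), (1,3), (2,3), (2,2), (3,2), (3,1)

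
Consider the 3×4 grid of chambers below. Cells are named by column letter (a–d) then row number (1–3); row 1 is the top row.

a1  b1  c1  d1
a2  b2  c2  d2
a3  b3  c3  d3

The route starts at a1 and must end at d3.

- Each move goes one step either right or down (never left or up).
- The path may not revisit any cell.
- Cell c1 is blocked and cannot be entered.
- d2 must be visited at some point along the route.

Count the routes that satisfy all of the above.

A right/down-only route from a1 to d3 makes exactly 2 down-moves and 3 right-moves in some order.
With no other constraints that would be C(5,2) = 10 routes.
Split at d2 and multiply the segment counts (each segment already excludes blocked cells): a1→d2: 2; d2→d3: 1; product = 2.
That gives 2 routes.

2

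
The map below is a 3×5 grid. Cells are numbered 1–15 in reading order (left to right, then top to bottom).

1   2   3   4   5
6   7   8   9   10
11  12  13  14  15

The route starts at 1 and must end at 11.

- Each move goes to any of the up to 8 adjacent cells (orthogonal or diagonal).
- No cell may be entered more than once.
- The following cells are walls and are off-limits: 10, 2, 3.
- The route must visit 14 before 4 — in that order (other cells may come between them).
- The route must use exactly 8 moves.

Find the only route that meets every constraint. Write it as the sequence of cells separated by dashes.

1 - 7 - 13 - 14 - 9 - 4 - 8 - 12 - 11

The waypoints must appear in the order 14, 4, with no cell reused.
Route from 1: 2× down-right (reaching 13), right to 14, 2× up (reaching 4), 2× down-left (reaching 12), left to 11 — 8 moves in all.
Check: order respected (14 at step 3, 4 at step 5); 8 moves as required.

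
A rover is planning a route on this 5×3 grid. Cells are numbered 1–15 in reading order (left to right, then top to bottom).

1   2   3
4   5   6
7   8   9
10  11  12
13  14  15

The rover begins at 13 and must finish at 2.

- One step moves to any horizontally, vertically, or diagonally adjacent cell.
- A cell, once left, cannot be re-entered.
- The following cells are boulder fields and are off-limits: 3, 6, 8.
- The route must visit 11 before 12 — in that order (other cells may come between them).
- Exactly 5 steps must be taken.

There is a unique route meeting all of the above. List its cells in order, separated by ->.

The waypoints must appear in the order 11, 12, with no cell reused.
Route from 13: up-right to 11, right to 12, up to 9, up-left to 5, up to 2 — 5 moves in all.
Check: order respected (11 at step 1, 12 at step 2); 5 moves as required.

13 -> 11 -> 12 -> 9 -> 5 -> 2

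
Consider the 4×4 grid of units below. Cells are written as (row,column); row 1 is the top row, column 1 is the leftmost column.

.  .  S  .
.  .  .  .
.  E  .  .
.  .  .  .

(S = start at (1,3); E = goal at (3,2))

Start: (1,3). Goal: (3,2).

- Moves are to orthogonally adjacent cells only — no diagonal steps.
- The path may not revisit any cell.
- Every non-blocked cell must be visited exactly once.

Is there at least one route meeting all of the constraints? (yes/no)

yes

One route that works: (1,3) → (1,4) → (2,4) → (3,4) → (4,4) → (4,3) → (3,3) → (2,3) → (2,2) → (1,2) → (1,1) → (2,1) → (3,1) → (4,1) → (4,2) → (3,2).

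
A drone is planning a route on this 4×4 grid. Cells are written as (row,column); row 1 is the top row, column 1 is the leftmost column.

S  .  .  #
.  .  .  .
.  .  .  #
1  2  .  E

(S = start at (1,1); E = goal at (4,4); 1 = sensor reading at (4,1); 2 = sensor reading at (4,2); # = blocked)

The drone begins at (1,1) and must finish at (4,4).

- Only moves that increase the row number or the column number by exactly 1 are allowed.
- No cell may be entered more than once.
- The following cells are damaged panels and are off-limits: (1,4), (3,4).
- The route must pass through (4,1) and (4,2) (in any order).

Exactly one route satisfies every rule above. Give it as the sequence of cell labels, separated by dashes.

(1,1) - (2,1) - (3,1) - (4,1) - (4,2) - (4,3) - (4,4)

Moves only go right or down, so the column and row indices never decrease.
Route from (1,1): down 3 to (4,1), right 3 to (4,4) — 6 moves in all.
Check: all required cells visited.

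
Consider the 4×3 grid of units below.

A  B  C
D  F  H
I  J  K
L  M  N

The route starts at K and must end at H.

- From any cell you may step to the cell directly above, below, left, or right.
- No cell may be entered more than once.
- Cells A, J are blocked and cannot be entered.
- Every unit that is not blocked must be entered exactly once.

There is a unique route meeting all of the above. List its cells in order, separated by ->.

Need to visit all 10 open cells exactly once, starting at K and ending at H.
Cell I has only two open neighbours (D and L), so the path must pass straight through it: one of those is the cell it's entered from and the other is where it exits.
Route from K: down to N, 2× left (reaching L), 2× up (reaching D), right to F, up to B, right to C, down to H — 9 moves in all.
Check: all 10 open cells covered.

K -> N -> M -> L -> I -> D -> F -> B -> C -> H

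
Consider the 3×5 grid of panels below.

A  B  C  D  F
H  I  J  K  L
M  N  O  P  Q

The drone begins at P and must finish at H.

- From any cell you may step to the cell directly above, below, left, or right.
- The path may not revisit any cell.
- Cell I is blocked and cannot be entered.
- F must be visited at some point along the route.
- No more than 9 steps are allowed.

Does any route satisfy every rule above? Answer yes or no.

yes

One route that works: P → K → L → F → D → C → B → A → H.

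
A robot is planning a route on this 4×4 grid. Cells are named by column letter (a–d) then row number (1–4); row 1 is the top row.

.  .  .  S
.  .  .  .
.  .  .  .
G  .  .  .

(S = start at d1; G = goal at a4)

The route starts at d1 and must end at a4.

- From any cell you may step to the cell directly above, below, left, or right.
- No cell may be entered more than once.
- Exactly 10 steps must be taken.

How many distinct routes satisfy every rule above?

Need simple routes of exactly 10 moves from d1 to a4 (Manhattan distance 6, so 2 moves are spent on a detour and 2 undoing it).
Branch systematically from the start, pruning whenever the remaining move budget drops below the Manhattan distance to a4 or differs from it in parity. Grouping the completions by first move — via d2: 24; via c1: 24 — and summing: 24 + 24 = 48.
That gives 48 routes.

48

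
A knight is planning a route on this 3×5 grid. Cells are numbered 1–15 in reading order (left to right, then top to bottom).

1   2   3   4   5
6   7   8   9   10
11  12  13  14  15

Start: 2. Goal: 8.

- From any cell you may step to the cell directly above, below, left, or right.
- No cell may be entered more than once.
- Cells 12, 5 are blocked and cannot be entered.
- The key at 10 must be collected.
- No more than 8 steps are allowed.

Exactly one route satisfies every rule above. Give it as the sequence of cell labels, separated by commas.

The 8-move cap with required stops at 10 leaves no slack for detours.
Route from 2: 2× right (reaching 4), down to 9, right to 10, down to 15, 2× left (reaching 13), up to 8 — 8 moves in all.
Check: all required cells visited; 8 ≤ 8 moves.

2, 3, 4, 9, 10, 15, 14, 13, 8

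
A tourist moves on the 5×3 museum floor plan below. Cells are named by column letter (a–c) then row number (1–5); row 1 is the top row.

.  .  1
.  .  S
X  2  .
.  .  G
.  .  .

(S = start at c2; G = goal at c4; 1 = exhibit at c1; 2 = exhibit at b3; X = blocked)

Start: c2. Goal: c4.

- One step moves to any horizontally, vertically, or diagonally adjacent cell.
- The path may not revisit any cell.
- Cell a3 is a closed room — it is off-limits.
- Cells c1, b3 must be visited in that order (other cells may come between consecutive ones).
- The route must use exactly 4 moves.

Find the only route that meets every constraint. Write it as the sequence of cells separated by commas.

c2, c1, b2, b3, c4

The waypoints must appear in the order c1, b3, with no cell reused.
Route from c2: up 1 to c1, down-left 1 to b2, down 1 to b3, down-right 1 to c4 — 4 moves in all.
Check: order respected (1 at step 1, 2 at step 3); 4 moves as required.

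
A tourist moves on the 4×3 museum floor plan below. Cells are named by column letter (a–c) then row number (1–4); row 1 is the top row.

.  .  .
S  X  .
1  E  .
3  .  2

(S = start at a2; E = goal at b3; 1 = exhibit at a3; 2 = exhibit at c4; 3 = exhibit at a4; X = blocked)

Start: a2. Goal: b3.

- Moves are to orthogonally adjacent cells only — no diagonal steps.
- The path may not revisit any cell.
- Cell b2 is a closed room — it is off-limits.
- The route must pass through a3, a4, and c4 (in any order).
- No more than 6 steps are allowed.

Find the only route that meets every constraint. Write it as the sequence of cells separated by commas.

a2, a3, a4, b4, c4, c3, b3

The 6-move cap with required stops at a3, a4, c4 leaves no slack for detours.
Route from a2: 2× down (reaching a4), 2× right (reaching c4), up to c3, left to b3 — 6 moves in all.
Check: all required cells visited; 6 ≤ 6 moves.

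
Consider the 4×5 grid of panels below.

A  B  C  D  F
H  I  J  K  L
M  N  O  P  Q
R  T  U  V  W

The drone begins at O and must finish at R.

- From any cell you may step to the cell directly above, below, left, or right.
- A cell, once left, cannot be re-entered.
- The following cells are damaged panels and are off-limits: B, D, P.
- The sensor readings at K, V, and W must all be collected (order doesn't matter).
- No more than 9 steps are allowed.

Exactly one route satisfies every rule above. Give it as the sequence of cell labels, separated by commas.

O, J, K, L, Q, W, V, U, T, R

The 9-move cap with required stops at K, V, W leaves no slack for detours.
Route from O: up 1 to J, right 2 to L, down 2 to W, left 4 to R — 9 moves in all.
Check: all required cells visited; 9 ≤ 9 moves.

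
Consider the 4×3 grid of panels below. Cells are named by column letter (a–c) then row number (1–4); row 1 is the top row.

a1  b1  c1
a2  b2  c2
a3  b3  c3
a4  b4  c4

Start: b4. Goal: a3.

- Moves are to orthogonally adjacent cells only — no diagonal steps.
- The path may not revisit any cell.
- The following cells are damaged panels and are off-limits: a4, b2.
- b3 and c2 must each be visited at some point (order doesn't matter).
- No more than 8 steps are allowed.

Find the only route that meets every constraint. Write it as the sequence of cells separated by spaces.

The budget equals the shortest possible length, so every move has to be on a shortest route through the required cells.
Route from b4: up 1 to b3, right 1 to c3, up 2 to c1, left 2 to a1, down 2 to a3 — 8 moves in all.
Check: all required cells visited; 8 ≤ 8 moves.

b4 b3 c3 c2 c1 b1 a1 a2 a3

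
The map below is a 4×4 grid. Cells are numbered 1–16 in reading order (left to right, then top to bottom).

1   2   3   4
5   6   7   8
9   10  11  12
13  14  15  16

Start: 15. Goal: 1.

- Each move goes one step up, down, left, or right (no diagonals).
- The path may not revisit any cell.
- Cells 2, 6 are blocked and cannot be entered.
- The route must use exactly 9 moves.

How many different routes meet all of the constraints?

Need simple routes of exactly 9 moves from 15 to 1 (Manhattan distance 5, so 2 moves are spent on a detour and 2 undoing it).
Enumerating: 15 16 12 8 7 11 10 9 5 1 | 15 16 12 11 10 14 13 9 5 1.
That gives 2 routes.

2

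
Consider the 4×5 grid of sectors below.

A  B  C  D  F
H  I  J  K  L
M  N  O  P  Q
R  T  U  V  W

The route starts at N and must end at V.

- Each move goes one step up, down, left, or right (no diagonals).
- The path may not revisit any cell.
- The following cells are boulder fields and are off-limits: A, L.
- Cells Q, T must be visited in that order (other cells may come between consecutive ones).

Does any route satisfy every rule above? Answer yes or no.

no

Ignoring the required order, 22 revisit-free routes from N to V pass through all of Q and T; the waypoint orders that occur are T → Q (22) — never Q → T.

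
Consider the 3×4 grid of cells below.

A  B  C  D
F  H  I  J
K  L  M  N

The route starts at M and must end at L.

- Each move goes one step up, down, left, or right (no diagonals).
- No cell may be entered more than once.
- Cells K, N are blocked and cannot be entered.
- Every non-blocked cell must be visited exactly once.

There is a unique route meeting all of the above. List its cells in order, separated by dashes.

Need to visit all 10 open cells exactly once, starting at M and ending at L.
Cell A has only two open neighbours (F and B), so the path must pass straight through it: one of those is the cell it's entered from and the other is where it exits.
Route from M: up to I, right to J, up to D, 3× left (reaching A), down to F, right to H, down to L — 9 moves in all.
Check: all 10 open cells covered.

M - I - J - D - C - B - A - F - H - L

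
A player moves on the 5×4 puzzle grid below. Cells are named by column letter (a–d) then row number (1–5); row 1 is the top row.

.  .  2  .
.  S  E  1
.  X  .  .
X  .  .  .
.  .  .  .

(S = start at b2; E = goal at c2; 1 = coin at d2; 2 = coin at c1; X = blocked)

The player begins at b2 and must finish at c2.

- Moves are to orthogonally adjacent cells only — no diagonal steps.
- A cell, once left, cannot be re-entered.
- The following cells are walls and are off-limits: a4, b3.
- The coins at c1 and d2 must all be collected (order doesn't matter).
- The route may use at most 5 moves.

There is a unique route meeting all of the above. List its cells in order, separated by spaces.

b2 b1 c1 d1 d2 c2

The 5-move cap with required stops at c1, d2 leaves no slack for detours.
Route from b2: up to b1, 2× right (reaching d1), down to d2, left to c2 — 5 moves in all.
Check: all required cells visited; 5 ≤ 5 moves.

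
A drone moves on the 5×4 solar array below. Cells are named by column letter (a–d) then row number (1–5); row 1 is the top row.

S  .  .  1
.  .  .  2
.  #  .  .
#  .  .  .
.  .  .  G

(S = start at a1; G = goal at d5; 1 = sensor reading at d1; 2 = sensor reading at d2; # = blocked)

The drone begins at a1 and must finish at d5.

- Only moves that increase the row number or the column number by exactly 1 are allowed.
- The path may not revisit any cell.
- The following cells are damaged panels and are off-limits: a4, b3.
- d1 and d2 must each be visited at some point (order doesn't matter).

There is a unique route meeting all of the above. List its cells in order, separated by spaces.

Moves only go right or down, so the column and row indices never decrease.
Route from a1: 3× right (reaching d1), 4× down (reaching d5) — 7 moves in all.
Check: all required cells visited.

a1 b1 c1 d1 d2 d3 d4 d5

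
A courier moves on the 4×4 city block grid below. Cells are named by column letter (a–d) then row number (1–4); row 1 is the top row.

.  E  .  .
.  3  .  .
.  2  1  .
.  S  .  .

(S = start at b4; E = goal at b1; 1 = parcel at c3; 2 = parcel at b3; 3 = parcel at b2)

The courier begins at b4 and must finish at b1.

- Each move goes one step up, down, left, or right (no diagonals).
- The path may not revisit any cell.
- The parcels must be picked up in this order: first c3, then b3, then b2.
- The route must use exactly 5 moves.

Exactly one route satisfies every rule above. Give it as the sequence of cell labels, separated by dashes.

The waypoints must appear in the order c3, b3, b2, with no cell reused.
Route from b4: right 1 to c4, up 1 to c3, left 1 to b3, up 2 to b1 — 5 moves in all.
Check: order respected (1 at step 2, 2 at step 3, 3 at step 4); 5 moves as required.

b4 - c4 - c3 - b3 - b2 - b1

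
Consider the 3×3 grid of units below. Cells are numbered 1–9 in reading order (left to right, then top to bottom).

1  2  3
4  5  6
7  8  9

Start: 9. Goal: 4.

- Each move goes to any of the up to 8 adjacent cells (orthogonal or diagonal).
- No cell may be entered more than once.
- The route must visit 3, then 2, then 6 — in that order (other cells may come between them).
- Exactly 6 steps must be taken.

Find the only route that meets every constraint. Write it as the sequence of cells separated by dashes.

9 - 5 - 3 - 2 - 6 - 8 - 4

The waypoints must appear in the order 3, 2, 6, with no cell reused.
Route from 9: up-left to 5, up-right to 3, left to 2, down-right to 6, down-left to 8, up-left to 4 — 6 moves in all.
Check: order respected (3 at step 2, 2 at step 3, 6 at step 4); 6 moves as required.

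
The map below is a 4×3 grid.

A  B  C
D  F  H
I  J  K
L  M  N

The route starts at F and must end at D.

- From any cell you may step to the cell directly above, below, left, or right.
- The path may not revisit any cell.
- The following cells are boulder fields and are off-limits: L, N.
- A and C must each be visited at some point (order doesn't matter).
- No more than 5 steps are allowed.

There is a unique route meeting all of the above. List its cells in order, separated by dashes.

F - H - C - B - A - D

Any route must reach A and C and still end at D within 5 moves, so the order of the required stops is forced.
Route from F: right to H, up to C, 2× left (reaching A), down to D — 5 moves in all.
Check: all required cells visited; 5 ≤ 5 moves.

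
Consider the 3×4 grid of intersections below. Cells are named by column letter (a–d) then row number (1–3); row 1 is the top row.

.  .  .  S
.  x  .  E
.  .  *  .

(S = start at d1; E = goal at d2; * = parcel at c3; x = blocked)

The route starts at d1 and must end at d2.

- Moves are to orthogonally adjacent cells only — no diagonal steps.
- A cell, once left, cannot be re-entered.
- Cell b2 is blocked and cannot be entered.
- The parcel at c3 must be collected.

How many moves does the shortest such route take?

5

Any route passes through c3 somewhere between d1 and d2. Summing Manhattan distances along the two legs (d1 → c3 → d2) gives a lower bound of 3 + 2 = 5 moves.
A route of 5 moves achieves this: d1 → c1 → c2 → c3 → d3 → d2.
Since 5 matches the lower bound, it is optimal.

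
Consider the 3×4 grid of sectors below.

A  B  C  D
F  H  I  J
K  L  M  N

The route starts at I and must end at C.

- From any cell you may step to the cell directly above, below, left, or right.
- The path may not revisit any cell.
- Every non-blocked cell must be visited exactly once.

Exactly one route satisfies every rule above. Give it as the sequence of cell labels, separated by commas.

I, H, B, A, F, K, L, M, N, J, D, C

Need to visit all 12 open cells exactly once, starting at I and ending at C.
Route from I: left 1 to H, up 1 to B, left 1 to A, down 2 to K, right 3 to N, up 2 to D, left 1 to C — 11 moves in all.
Check: all 12 open cells covered.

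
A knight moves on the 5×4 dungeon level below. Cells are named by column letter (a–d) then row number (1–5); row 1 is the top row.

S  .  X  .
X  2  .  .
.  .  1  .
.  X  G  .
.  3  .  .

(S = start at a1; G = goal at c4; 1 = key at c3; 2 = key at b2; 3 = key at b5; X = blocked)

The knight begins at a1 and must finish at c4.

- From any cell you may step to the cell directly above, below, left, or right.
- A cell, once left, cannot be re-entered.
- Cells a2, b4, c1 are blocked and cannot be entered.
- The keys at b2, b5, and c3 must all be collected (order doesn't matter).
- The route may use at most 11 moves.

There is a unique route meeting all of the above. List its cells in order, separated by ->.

Any route must reach b2, b5, and c3 and still end at c4 within 11 moves, so the order of the required stops is forced.
Route from a1: right to b1, down to b2, right to c2, down to c3, 2× left (reaching a3), 2× down (reaching a5), 2× right (reaching c5), up to c4 — 11 moves in all.
Check: all required cells visited; 11 ≤ 11 moves.

a1 -> b1 -> b2 -> c2 -> c3 -> b3 -> a3 -> a4 -> a5 -> b5 -> c5 -> c4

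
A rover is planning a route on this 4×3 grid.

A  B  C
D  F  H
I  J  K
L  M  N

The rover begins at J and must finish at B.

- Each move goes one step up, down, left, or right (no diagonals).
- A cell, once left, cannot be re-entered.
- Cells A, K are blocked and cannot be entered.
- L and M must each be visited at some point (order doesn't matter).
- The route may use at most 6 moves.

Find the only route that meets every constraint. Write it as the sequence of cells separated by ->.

The budget equals the shortest possible length, so every move has to be on a shortest route through the required cells.
Route from J: down 1 to M, left 1 to L, up 2 to D, right 1 to F, up 1 to B — 6 moves in all.
Check: all required cells visited; 6 ≤ 6 moves.

J -> M -> L -> I -> D -> F -> B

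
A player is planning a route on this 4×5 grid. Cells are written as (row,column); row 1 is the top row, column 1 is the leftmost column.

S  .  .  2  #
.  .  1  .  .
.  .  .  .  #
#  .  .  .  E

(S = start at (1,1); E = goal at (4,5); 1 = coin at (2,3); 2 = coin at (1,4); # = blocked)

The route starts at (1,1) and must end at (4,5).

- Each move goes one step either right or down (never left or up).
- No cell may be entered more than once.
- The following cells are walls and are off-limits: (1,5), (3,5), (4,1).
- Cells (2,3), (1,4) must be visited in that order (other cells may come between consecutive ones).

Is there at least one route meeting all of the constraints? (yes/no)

no

(1,4) lies above (2,3), so going from (2,3) to (1,4) would need an upward move — but moves only go right/down, so (2,3) cannot be visited before (1,4).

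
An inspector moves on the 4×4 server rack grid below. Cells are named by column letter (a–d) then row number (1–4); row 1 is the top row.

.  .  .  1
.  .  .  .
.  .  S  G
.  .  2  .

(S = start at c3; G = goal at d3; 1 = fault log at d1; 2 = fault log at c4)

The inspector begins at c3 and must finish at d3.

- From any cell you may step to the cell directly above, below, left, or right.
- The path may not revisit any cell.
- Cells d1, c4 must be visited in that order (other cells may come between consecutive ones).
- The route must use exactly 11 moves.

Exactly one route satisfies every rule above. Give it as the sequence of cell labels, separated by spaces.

The waypoints must appear in the order d1, c4, with no cell reused.
Route from c3: up to c2, right to d2, up to d1, 2× left (reaching b1), 3× down (reaching b4), 2× right (reaching d4), up to d3 — 11 moves in all.
Check: order respected (1 at step 3, 2 at step 9); 11 moves as required.

c3 c2 d2 d1 c1 b1 b2 b3 b4 c4 d4 d3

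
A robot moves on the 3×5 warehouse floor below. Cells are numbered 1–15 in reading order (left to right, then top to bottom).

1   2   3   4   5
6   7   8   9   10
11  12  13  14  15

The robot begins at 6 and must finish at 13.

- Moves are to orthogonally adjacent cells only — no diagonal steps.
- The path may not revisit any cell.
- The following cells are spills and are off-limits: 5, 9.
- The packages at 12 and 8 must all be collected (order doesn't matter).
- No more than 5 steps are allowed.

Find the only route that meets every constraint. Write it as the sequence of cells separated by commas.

The 5-move cap with required stops at 12, 8 leaves no slack for detours.
Route from 6: down 1 to 11, right 1 to 12, up 1 to 7, right 1 to 8, down 1 to 13 — 5 moves in all.
Check: all required cells visited; 5 ≤ 5 moves.

6, 11, 12, 7, 8, 13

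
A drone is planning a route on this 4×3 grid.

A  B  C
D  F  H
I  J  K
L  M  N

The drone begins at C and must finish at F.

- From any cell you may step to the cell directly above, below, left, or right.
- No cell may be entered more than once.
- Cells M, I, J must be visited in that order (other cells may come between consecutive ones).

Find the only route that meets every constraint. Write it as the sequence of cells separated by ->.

The waypoints must appear in the order M, I, J, with no cell reused.
Route from C: 3× down (reaching N), 2× left (reaching L), up to I, right to J, up to F — 8 moves in all.
Check: order respected (M at step 4, I at step 6, J at step 7).

C -> H -> K -> N -> M -> L -> I -> J -> F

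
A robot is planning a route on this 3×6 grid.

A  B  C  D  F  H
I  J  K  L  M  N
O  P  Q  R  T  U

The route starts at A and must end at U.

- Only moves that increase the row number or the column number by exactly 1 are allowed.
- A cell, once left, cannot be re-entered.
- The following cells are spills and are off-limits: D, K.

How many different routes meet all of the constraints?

A right/down-only route from A to U makes exactly 2 down-moves and 5 right-moves in some order.
With no other constraints that would be C(7,2) = 21 routes.
Subtract routes through each blocked cell (inclusion–exclusion for overlaps): − through D: 6 − through K: 12 → 3.
That gives 3 routes.

3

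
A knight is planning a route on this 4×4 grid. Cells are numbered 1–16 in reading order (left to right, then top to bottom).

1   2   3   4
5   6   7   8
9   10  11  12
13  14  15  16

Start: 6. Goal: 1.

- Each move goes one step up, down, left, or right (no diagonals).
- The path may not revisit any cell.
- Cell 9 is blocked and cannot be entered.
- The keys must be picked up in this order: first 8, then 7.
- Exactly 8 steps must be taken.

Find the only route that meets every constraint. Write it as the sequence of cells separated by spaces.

The waypoints must appear in the order 8, 7, with no cell reused.
Route from 6: down to 10, 2× right (reaching 12), up to 8, left to 7, up to 3, 2× left (reaching 1) — 8 moves in all.
Check: order respected (8 at step 4, 7 at step 5); 8 moves as required.

6 10 11 12 8 7 3 2 1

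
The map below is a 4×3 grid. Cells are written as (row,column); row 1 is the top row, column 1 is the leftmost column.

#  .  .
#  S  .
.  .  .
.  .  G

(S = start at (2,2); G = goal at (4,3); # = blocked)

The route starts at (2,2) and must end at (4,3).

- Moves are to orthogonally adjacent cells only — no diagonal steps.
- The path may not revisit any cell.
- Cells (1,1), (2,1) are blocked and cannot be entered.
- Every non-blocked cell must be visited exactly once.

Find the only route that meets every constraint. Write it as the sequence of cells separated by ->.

(2,2) -> (1,2) -> (1,3) -> (2,3) -> (3,3) -> (3,2) -> (3,1) -> (4,1) -> (4,2) -> (4,3)

Need to visit all 10 open cells exactly once, starting at (2,2) and ending at (4,3).
Cell (1,2) has only two open neighbours ((2,2) and (1,3)), so the path must pass straight through it: one of those is the cell it's entered from and the other is where it exits.
Route from (2,2): up to (1,2), right to (1,3), 2× down (reaching (3,3)), 2× left (reaching (3,1)), down to (4,1), 2× right (reaching (4,3)) — 9 moves in all.
Check: all 10 open cells covered.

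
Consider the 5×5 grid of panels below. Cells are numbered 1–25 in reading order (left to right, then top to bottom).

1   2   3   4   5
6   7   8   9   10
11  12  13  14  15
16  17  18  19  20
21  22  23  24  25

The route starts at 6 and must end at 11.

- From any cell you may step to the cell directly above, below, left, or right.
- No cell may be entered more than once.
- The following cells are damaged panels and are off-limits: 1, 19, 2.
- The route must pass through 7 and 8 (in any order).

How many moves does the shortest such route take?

5

Any route passes through 7 and 8 in some order between 6 and 11. Summing Manhattan distances along each leg and taking the cheapest ordering (6 → 8 → 7 → 11) gives a lower bound of 2 + 1 + 2 = 5 moves.
A route of 5 moves achieves this: 6 → 7 → 8 → 13 → 12 → 11.
Since 5 matches the lower bound, it is optimal.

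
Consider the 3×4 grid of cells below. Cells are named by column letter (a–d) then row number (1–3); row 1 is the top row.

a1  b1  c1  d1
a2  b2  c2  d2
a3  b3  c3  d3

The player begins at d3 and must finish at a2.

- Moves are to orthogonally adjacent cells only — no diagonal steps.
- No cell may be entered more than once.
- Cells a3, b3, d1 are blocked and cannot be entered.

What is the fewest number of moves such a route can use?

4

The Manhattan distance from d3 to a2 is |3−2| + |4−1| = 4, so at least 4 moves are needed.
A route of 4 moves achieves this: d3 → d2 → c2 → b2 → a2.
Since 4 matches the lower bound, it is optimal.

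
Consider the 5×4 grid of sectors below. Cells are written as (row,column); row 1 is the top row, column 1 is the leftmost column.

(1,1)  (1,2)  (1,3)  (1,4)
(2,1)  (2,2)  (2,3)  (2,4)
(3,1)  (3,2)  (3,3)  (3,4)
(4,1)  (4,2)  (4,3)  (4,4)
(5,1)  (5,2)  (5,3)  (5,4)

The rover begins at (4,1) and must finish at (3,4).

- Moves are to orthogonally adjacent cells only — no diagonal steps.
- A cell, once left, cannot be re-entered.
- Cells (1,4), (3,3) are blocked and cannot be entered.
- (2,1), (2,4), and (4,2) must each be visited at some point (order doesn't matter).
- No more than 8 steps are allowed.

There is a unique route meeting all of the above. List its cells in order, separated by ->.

The 8-move cap with required stops at (2,1), (2,4), (4,2) leaves no slack for detours.
Route from (4,1): right 1 to (4,2), up 1 to (3,2), left 1 to (3,1), up 1 to (2,1), right 3 to (2,4), down 1 to (3,4) — 8 moves in all.
Check: all required cells visited; 8 ≤ 8 moves.

(4,1) -> (4,2) -> (3,2) -> (3,1) -> (2,1) -> (2,2) -> (2,3) -> (2,4) -> (3,4)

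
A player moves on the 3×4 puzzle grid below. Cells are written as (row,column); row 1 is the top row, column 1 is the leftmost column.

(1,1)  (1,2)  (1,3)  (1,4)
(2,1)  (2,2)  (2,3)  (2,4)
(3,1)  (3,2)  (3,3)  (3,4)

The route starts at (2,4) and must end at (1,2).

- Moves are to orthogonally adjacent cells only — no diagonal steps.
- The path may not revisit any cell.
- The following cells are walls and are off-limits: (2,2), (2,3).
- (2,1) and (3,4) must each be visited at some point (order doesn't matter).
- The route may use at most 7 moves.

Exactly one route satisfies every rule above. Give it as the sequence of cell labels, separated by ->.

(2,4) -> (3,4) -> (3,3) -> (3,2) -> (3,1) -> (2,1) -> (1,1) -> (1,2)

The budget equals the shortest possible length, so every move has to be on a shortest route through the required cells.
Route from (2,4): down to (3,4), 3× left (reaching (3,1)), 2× up (reaching (1,1)), right to (1,2) — 7 moves in all.
Check: all required cells visited; 7 ≤ 7 moves.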